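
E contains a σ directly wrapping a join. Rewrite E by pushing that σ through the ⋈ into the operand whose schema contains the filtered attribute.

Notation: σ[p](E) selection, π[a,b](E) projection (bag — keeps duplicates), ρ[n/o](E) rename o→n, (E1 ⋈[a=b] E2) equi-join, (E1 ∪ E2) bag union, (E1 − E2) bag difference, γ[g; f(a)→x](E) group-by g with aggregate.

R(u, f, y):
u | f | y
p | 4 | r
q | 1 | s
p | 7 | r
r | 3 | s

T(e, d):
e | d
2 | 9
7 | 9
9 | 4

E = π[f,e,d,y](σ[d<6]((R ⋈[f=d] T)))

σ filters on d, owned by the right side.
E' = π[f,e,d,y]((R ⋈[f=d] σ[d<6](T)))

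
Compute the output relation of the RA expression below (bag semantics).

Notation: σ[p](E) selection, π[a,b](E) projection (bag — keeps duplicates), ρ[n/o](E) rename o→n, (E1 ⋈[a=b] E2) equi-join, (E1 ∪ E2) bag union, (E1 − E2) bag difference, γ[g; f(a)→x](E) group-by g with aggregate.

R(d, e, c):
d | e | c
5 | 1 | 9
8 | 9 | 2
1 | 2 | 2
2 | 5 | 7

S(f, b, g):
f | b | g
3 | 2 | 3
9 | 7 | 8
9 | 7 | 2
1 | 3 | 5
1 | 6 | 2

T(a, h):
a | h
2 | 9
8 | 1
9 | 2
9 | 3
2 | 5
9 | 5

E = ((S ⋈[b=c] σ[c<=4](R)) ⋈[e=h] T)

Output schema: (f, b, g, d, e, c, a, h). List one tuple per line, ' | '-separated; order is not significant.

Per-node cardinality:
  S → 5
  R → 4
  σ[c<=4](R) → 2
  (S ⋈[b=c] σ[c<=4](R)) → 2
  T → 6
  ((S ⋈[b=c] σ[c<=4](R)) ⋈[e=h] T) → 2

== RESULT ==
f | b | g | d | e | c | a | h
3 | 2 | 3 | 1 | 2 | 2 | 9 | 2
3 | 2 | 3 | 8 | 9 | 2 | 2 | 9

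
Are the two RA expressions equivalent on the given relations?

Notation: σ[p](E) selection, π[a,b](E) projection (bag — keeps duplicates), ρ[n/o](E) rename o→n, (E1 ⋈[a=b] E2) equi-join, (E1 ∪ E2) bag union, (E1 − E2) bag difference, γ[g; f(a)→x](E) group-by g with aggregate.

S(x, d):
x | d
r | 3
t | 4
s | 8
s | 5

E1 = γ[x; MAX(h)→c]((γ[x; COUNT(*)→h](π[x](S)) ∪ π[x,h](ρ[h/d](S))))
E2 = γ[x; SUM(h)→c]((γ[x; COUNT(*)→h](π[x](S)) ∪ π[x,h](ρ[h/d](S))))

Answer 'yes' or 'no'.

E1 subexpression sizes:
  S → 4
  π[x](S) → 4
  γ[x; COUNT(*)→h](π[x](S)) → 3
  S → 4
  ρ[h/d](S) → 4
  π[x,h](ρ[h/d](S)) → 4
  (γ[x; COUNT(*)→h](π[x](S)) ∪ π[x,h](ρ[h/d](S))) → 7
  γ[x; MAX(h)→c]((γ[x; COUNT(*)→h](π[x](S)) ∪ π[x,h](ρ[h/d](S)))) → 3
E2 subexpression sizes:
  S → 4
  π[x](S) → 4
  γ[x; COUNT(*)→h](π[x](S)) → 3
  S → 4
  ρ[h/d](S) → 4
  π[x,h](ρ[h/d](S)) → 4
  (γ[x; COUNT(*)→h](π[x](S)) ∪ π[x,h](ρ[h/d](S))) → 7
  γ[x; SUM(h)→c]((γ[x; COUNT(*)→h](π[x](S)) ∪ π[x,h](ρ[h/d](S)))) → 3

E1 result:
x | c
r | 3
s | 8
t | 4
E2 result:
x | c
r | 4
s | 15
t | 5
Witness: ('s', 15) appears 0× in E1 but 1× in E2.

no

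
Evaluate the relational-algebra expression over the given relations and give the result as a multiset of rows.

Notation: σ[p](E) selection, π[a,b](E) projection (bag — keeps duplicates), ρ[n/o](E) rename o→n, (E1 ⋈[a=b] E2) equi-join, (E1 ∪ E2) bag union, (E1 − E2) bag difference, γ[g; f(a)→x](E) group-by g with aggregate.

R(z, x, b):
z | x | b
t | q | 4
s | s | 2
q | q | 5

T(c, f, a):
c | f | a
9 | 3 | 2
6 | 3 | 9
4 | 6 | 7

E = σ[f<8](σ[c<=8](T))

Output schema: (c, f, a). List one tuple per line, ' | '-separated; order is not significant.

Subexpression sizes:
  T → 3
  σ[c<=8](T) → 2
  σ[f<8](σ[c<=8](T)) → 2

== RESULT ==
c | f | a
4 | 6 | 7
6 | 3 | 9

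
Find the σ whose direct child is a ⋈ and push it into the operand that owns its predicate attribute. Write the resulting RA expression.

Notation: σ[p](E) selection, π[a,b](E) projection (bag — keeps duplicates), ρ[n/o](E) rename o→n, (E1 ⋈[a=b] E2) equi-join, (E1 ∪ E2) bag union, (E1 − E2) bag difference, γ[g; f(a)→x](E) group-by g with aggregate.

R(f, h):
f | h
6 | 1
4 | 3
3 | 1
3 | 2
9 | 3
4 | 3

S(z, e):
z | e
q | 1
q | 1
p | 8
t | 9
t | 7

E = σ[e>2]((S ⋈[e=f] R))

σ filters on e, owned by the left side.
E' = (σ[e>2](S) ⋈[e=f] R)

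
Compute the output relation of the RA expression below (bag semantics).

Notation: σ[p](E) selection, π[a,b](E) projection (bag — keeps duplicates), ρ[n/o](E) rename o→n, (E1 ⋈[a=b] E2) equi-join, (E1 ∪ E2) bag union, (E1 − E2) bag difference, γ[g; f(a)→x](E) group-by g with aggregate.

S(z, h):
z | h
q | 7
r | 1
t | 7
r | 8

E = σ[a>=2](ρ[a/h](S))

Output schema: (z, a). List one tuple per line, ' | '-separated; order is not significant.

Per-node cardinality:
  S → 4
  ρ[a/h](S) → 4
  σ[a>=2](ρ[a/h](S)) → 3

== RESULT ==
z | a
q | 7
r | 8
t | 7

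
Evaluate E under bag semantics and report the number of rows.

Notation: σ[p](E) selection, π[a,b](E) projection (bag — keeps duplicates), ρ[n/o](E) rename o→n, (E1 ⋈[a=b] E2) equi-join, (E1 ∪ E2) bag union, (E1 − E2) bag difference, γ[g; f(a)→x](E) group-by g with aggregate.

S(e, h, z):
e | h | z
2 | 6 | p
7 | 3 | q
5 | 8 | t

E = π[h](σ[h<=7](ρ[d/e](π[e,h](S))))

Per-node cardinality:
  S → 3
  π[e,h](S) → 3
  ρ[d/e](π[e,h](S)) → 3
  σ[h<=7](ρ[d/e](π[e,h](S))) → 2
  π[h](σ[h<=7](ρ[d/e](π[e,h](S)))) → 2

|E| = 2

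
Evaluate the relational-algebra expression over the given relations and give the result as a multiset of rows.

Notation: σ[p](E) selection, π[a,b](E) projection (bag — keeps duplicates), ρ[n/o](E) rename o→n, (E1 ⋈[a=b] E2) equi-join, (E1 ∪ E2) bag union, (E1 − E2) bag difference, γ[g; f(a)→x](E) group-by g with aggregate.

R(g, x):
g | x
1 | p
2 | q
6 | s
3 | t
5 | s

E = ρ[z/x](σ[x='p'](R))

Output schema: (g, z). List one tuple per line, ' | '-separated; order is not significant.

Row counts bottom-up:
  R → 5
  σ[x='p'](R) → 1
  ρ[z/x](σ[x='p'](R)) → 1

== RESULT ==
g | z
1 | p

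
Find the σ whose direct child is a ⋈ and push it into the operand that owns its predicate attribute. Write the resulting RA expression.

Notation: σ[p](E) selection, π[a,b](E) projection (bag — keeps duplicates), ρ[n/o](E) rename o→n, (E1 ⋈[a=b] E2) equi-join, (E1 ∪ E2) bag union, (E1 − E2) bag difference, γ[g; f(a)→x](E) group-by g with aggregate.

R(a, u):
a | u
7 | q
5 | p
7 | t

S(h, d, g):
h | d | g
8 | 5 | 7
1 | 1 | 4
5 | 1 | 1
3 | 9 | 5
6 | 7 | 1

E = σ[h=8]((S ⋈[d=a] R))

σ filters on h, owned by the left side.
E' = (σ[h=8](S) ⋈[d=a] R)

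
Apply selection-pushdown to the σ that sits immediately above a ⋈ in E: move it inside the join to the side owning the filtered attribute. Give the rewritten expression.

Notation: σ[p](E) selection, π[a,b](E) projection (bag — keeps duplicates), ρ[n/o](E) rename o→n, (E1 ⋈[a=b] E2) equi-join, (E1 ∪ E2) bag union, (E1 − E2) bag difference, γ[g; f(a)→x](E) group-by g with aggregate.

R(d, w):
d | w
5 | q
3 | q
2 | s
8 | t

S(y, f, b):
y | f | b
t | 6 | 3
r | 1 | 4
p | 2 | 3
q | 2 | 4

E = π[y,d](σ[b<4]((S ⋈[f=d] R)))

σ filters on b, owned by the left side.
E' = π[y,d]((σ[b<4](S) ⋈[f=d] R))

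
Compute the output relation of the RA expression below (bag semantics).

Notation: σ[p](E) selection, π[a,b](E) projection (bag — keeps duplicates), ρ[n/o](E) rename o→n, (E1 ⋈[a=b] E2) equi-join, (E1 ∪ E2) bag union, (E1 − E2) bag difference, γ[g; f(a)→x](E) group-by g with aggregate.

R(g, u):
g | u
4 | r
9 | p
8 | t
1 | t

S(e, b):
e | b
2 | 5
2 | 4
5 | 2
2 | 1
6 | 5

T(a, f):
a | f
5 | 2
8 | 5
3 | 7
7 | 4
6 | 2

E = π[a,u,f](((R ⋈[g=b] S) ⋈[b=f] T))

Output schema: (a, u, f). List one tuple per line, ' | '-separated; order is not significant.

Subexpression sizes:
  R → 4
  S → 5
  (R ⋈[g=b] S) → 2
  T → 5
  ((R ⋈[g=b] S) ⋈[b=f] T) → 1
  π[a,u,f](((R ⋈[g=b] S) ⋈[b=f] T)) → 1

== RESULT ==
a | u | f
7 | r | 4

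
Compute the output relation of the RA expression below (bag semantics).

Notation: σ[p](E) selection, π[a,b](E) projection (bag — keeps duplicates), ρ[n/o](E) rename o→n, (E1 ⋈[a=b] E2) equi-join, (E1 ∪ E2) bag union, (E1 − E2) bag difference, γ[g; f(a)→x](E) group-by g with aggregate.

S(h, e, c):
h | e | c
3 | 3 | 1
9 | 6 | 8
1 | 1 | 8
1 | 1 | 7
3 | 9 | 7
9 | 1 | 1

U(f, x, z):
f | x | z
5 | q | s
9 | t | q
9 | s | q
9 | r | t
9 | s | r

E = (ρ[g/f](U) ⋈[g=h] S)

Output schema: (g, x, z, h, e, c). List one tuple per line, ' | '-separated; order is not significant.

Per-node cardinality:
  U → 5
  ρ[g/f](U) → 5
  S → 6
  (ρ[g/f](U) ⋈[g=h] S) → 8

== RESULT ==
g | x | z | h | e | c
9 | r | t | 9 | 1 | 1
9 | r | t | 9 | 6 | 8
9 | s | q | 9 | 1 | 1
9 | s | q | 9 | 6 | 8
9 | s | r | 9 | 1 | 1
9 | s | r | 9 | 6 | 8
9 | t | q | 9 | 1 | 1
9 | t | q | 9 | 6 | 8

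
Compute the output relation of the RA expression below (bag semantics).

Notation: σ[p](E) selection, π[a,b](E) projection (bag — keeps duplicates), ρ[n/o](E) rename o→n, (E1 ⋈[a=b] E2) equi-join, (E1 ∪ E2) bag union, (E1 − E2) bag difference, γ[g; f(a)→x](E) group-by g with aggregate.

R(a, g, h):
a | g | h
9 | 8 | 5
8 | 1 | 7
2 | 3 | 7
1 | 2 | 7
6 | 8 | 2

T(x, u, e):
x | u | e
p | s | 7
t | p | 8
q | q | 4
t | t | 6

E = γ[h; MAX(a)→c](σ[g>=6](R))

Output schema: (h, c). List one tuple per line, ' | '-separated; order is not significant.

Stepwise |·|:
  R → 5
  σ[g>=6](R) → 2
  γ[h; MAX(a)→c](σ[g>=6](R)) → 2

== RESULT ==
h | c
2 | 6
5 | 9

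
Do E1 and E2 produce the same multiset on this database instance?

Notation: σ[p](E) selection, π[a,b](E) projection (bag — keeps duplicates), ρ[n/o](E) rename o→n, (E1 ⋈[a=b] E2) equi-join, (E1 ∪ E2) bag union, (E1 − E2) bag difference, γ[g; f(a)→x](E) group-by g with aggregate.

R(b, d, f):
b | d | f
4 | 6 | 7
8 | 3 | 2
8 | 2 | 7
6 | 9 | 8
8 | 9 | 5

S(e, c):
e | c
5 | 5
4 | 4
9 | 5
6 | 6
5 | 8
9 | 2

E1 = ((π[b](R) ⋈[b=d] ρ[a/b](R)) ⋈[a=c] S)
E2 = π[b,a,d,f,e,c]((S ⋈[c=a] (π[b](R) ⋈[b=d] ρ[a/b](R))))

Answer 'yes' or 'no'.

E1 row counts bottom-up:
  R → 5
  π[b](R) → 5
  R → 5
  ρ[a/b](R) → 5
  (π[b](R) ⋈[b=d] ρ[a/b](R)) → 1
  S → 6
  ((π[b](R) ⋈[b=d] ρ[a/b](R)) ⋈[a=c] S) → 1
E2 row counts bottom-up:
  S → 6
  R → 5
  π[b](R) → 5
  R → 5
  ρ[a/b](R) → 5
  (π[b](R) ⋈[b=d] ρ[a/b](R)) → 1
  (S ⋈[c=a] (π[b](R) ⋈[b=d] ρ[a/b](R))) → 1
  π[b,a,d,f,e,c]((S ⋈[c=a] (π[b](R) ⋈[b=d] ρ[a/b](R)))) → 1

E1 and E2 produce the same multiset:
b | a | d | f | e | c
6 | 4 | 6 | 7 | 4 | 4

yes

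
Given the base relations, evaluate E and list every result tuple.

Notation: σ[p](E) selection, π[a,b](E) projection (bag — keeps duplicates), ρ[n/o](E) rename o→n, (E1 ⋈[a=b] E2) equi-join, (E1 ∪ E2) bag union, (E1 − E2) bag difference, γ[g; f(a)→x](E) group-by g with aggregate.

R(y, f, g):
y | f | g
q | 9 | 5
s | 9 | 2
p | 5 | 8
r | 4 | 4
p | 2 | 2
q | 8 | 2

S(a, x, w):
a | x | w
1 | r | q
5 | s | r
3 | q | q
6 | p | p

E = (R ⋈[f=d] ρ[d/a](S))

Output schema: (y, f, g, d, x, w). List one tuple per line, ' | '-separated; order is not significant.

Stepwise |·|:
  R → 6
  S → 4
  ρ[d/a](S) → 4
  (R ⋈[f=d] ρ[d/a](S)) → 1

== RESULT ==
y | f | g | d | x | w
p | 5 | 8 | 5 | s | r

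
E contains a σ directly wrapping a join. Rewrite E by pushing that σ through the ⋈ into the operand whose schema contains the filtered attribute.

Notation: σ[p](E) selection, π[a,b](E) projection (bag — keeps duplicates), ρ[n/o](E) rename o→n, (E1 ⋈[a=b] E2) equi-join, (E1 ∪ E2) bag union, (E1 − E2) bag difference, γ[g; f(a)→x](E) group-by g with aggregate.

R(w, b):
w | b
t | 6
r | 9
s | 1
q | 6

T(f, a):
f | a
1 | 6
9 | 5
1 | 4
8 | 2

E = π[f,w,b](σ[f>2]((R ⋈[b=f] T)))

σ filters on f, owned by the right side.
E' = π[f,w,b]((R ⋈[b=f] σ[f>2](T)))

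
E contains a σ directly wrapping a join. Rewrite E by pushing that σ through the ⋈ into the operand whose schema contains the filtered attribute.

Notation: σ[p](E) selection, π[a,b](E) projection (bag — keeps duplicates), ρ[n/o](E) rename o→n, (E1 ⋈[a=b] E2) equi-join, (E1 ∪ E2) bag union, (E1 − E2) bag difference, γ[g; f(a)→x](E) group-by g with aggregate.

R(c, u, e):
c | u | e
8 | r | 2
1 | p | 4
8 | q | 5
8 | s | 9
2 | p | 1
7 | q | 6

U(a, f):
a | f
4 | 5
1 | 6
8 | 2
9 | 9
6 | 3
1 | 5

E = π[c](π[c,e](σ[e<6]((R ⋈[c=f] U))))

σ filters on e, owned by the left side.
E' = π[c](π[c,e]((σ[e<6](R) ⋈[c=f] U)))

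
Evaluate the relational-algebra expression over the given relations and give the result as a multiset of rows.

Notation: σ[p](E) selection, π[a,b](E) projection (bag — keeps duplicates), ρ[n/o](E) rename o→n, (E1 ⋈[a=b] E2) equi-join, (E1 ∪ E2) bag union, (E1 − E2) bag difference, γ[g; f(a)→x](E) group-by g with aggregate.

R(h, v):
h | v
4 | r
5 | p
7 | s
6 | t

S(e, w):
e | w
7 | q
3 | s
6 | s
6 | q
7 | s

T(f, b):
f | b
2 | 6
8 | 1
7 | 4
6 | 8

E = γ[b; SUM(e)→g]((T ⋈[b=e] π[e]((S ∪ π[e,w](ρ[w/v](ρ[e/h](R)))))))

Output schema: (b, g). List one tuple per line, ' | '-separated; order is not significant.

Per-node cardinality:
  T → 4
  S → 5
  R → 4
  ρ[e/h](R) → 4
  ρ[w/v](ρ[e/h](R)) → 4
  π[e,w](ρ[w/v](ρ[e/h](R))) → 4
  (S ∪ π[e,w](ρ[w/v](ρ[e/h](R)))) → 9
  π[e]((S ∪ π[e,w](ρ[w/v](ρ[e/h](R))))) → 9
  (T ⋈[b=e] π[e]((S ∪ π[e,w](ρ[w/v](ρ[e/h](R)))))) → 4
  γ[b; SUM(e)→g]((T ⋈[b=e] π[e]((S ∪ π[e,w](ρ[w/v](ρ[e/h](R))))))) → 2

== RESULT ==
b | g
4 | 4
6 | 18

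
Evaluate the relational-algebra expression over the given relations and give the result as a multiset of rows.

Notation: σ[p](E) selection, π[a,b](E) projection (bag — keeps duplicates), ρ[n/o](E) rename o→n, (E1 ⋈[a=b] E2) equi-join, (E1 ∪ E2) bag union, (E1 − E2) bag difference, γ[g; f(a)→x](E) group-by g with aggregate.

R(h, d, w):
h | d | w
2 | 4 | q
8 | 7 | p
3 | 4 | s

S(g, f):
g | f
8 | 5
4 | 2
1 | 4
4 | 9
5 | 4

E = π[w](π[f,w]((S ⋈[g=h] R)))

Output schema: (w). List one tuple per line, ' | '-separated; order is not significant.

Row counts bottom-up:
  S → 5
  R → 3
  (S ⋈[g=h] R) → 1
  π[f,w]((S ⋈[g=h] R)) → 1
  π[w](π[f,w]((S ⋈[g=h] R))) → 1

== RESULT ==
w
p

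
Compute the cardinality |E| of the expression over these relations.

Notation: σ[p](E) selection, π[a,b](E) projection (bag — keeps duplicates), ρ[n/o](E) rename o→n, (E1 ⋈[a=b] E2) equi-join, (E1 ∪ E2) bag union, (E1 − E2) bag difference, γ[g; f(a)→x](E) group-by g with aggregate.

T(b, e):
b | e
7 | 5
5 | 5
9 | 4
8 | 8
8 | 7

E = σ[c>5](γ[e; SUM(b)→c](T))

Per-node cardinality:
  T → 5
  γ[e; SUM(b)→c](T) → 4
  σ[c>5](γ[e; SUM(b)→c](T)) → 4

|E| = 4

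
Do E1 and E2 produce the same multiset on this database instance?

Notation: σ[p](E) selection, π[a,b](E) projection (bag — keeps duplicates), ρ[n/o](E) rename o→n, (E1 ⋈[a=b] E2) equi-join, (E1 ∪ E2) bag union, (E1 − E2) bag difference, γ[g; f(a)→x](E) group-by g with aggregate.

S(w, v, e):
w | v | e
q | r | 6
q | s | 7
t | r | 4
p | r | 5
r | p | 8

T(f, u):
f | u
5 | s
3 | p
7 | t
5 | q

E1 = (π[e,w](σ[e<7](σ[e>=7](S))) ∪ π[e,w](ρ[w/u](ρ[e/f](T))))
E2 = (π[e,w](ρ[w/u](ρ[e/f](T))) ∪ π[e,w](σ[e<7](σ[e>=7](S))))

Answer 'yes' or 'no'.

E1 per-node cardinality:
  S → 5
  σ[e>=7](S) → 2
  σ[e<7](σ[e>=7](S)) → 0
  π[e,w](σ[e<7](σ[e>=7](S))) → 0
  T → 4
  ρ[e/f](T) → 4
  ρ[w/u](ρ[e/f](T)) → 4
  π[e,w](ρ[w/u](ρ[e/f](T))) → 4
  (π[e,w](σ[e<7](σ[e>=7](S))) ∪ π[e,w](ρ[w/u](ρ[e/f](T)))) → 4
E2 per-node cardinality:
  T → 4
  ρ[e/f](T) → 4
  ρ[w/u](ρ[e/f](T)) → 4
  π[e,w](ρ[w/u](ρ[e/f](T))) → 4
  S → 5
  σ[e>=7](S) → 2
  σ[e<7](σ[e>=7](S)) → 0
  π[e,w](σ[e<7](σ[e>=7](S))) → 0
  (π[e,w](ρ[w/u](ρ[e/f](T))) ∪ π[e,w](σ[e<7](σ[e>=7](S)))) → 4

E1 and E2 produce the same multiset:
e | w
3 | p
5 | q
5 | s
7 | t

yes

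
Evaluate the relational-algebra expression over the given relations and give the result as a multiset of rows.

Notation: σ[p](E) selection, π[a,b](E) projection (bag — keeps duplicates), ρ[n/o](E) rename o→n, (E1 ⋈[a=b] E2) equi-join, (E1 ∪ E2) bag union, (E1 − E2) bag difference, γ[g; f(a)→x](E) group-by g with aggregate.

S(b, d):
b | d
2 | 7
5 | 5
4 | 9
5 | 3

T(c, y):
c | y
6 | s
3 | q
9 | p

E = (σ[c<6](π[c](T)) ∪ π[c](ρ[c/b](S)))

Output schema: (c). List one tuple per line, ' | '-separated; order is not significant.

Per-node cardinality:
  T → 3
  π[c](T) → 3
  σ[c<6](π[c](T)) → 1
  S → 4
  ρ[c/b](S) → 4
  π[c](ρ[c/b](S)) → 4
  (σ[c<6](π[c](T)) ∪ π[c](ρ[c/b](S))) → 5

== RESULT ==
c
2
3
4
5
5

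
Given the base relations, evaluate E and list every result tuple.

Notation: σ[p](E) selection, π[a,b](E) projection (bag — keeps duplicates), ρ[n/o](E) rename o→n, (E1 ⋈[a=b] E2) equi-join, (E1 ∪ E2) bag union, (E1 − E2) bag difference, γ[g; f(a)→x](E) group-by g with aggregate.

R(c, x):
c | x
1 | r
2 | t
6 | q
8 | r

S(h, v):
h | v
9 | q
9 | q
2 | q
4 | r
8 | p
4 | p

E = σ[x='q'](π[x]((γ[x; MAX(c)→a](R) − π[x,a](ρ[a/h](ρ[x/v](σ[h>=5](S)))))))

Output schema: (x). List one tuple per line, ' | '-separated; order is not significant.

Row counts bottom-up:
  R → 4
  γ[x; MAX(c)→a](R) → 3
  S → 6
  σ[h>=5](S) → 3
  ρ[x/v](σ[h>=5](S)) → 3
  ρ[a/h](ρ[x/v](σ[h>=5](S))) → 3
  π[x,a](ρ[a/h](ρ[x/v](σ[h>=5](S)))) → 3
  (γ[x; MAX(c)→a](R) − π[x,a](ρ[a/h](ρ[x/v](σ[h>=5](S))))) → 3
  π[x]((γ[x; MAX(c)→a](R) − π[x,a](ρ[a/h](ρ[x/v](σ[h>=5](S)))))) → 3
  σ[x='q'](π[x]((γ[x; MAX(c)→a](R) − π[x,a](ρ[a/h](ρ[x/v](σ[h>=5](S))))))) → 1

== RESULT ==
x
q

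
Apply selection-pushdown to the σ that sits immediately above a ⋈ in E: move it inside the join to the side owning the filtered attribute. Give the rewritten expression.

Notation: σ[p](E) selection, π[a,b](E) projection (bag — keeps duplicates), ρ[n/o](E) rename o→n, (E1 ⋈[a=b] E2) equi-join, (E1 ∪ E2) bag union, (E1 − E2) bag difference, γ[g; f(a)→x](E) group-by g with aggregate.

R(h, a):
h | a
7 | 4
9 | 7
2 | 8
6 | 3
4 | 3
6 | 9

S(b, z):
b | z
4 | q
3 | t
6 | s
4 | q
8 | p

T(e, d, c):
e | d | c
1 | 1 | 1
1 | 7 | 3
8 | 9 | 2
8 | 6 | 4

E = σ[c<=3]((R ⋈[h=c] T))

σ filters on c, owned by the right side.
E' = (R ⋈[h=c] σ[c<=3](T))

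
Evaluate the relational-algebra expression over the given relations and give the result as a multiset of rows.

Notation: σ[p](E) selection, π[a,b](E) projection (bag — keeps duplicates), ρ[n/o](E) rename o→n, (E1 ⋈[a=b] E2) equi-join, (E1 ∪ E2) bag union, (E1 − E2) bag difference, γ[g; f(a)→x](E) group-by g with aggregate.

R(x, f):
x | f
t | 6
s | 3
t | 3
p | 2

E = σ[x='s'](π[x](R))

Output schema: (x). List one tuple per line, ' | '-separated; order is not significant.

Stepwise |·|:
  R → 4
  π[x](R) → 4
  σ[x='s'](π[x](R)) → 1

== RESULT ==
x
s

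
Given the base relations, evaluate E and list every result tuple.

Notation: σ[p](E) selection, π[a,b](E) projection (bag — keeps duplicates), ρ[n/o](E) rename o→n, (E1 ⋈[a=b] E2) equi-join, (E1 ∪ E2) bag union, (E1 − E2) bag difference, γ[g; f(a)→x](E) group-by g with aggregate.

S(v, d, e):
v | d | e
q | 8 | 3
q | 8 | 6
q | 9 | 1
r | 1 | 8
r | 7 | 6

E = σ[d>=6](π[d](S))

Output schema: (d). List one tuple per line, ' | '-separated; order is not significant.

Stepwise |·|:
  S → 5
  π[d](S) → 5
  σ[d>=6](π[d](S)) → 4

== RESULT ==
d
7
8
8
9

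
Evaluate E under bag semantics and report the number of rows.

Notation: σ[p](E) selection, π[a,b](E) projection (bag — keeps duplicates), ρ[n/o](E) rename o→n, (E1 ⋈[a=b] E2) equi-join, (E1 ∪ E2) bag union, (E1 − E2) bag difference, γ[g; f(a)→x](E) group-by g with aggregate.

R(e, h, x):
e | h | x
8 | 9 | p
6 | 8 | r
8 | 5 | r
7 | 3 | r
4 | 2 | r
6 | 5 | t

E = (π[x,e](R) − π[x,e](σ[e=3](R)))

Stepwise |·|:
  R → 6
  π[x,e](R) → 6
  R → 6
  σ[e=3](R) → 0
  π[x,e](σ[e=3](R)) → 0
  (π[x,e](R) − π[x,e](σ[e=3](R))) → 6

|E| = 6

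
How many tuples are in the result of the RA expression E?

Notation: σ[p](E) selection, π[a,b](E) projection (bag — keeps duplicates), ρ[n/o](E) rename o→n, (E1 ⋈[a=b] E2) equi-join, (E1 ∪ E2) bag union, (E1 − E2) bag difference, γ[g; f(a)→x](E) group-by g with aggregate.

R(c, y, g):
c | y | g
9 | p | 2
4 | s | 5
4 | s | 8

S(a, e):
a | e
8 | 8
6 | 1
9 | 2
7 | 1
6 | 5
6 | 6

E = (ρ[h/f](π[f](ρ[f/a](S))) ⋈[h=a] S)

Stepwise |·|:
  S → 6
  ρ[f/a](S) → 6
  π[f](ρ[f/a](S)) → 6
  ρ[h/f](π[f](ρ[f/a](S))) → 6
  S → 6
  (ρ[h/f](π[f](ρ[f/a](S))) ⋈[h=a] S) → 12

|E| = 12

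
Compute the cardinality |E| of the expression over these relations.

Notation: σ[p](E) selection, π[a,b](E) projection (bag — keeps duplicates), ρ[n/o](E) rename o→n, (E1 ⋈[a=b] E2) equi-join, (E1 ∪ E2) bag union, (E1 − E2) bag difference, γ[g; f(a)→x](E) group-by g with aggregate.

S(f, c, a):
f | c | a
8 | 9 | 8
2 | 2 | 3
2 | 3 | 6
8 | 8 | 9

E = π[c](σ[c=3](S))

Subexpression sizes:
  S → 4
  σ[c=3](S) → 1
  π[c](σ[c=3](S)) → 1

|E| = 1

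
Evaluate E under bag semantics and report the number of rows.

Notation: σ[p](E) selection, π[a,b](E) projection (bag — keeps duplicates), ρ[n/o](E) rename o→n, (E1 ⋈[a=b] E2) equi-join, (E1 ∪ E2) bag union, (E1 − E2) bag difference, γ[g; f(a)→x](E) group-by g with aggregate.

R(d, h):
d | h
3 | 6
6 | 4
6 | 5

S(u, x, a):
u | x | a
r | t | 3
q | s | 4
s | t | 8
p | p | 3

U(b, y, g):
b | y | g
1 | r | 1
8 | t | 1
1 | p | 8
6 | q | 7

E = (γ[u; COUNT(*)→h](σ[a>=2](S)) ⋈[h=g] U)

Stepwise |·|:
  S → 4
  σ[a>=2](S) → 4
  γ[u; COUNT(*)→h](σ[a>=2](S)) → 4
  U → 4
  (γ[u; COUNT(*)→h](σ[a>=2](S)) ⋈[h=g] U) → 8

|E| = 8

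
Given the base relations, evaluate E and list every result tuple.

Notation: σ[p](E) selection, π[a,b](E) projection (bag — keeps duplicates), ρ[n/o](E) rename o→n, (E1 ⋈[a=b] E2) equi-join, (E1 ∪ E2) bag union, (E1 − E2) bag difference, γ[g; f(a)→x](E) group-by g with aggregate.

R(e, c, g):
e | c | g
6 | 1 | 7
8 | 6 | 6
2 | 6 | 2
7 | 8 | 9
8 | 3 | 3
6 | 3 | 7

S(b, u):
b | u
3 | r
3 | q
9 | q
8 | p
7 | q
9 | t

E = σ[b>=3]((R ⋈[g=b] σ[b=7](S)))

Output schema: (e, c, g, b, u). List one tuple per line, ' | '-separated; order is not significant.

Per-node cardinality:
  R → 6
  S → 6
  σ[b=7](S) → 1
  (R ⋈[g=b] σ[b=7](S)) → 2
  σ[b>=3]((R ⋈[g=b] σ[b=7](S))) → 2

== RESULT ==
e | c | g | b | u
6 | 1 | 7 | 7 | q
6 | 3 | 7 | 7 | q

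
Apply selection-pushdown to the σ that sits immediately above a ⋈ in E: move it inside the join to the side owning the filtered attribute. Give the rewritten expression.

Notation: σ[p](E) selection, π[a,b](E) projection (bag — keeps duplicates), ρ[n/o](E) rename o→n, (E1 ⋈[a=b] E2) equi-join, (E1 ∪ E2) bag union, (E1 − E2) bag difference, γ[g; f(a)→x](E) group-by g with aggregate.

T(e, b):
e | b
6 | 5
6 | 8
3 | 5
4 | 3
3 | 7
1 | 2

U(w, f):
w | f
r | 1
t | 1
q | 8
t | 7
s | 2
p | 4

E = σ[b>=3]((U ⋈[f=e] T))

σ filters on b, owned by the right side.
E' = (U ⋈[f=e] σ[b>=3](T))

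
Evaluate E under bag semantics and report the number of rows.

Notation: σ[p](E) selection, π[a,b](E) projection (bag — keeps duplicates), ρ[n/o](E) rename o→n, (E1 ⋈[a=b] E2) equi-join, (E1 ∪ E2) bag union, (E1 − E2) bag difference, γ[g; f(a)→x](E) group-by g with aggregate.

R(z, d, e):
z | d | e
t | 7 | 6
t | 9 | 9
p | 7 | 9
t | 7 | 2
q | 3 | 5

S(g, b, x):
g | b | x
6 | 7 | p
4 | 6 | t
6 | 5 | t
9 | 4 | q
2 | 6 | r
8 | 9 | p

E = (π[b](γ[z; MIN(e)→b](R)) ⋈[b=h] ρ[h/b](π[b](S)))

Stepwise |·|:
  R → 5
  γ[z; MIN(e)→b](R) → 3
  π[b](γ[z; MIN(e)→b](R)) → 3
  S → 6
  π[b](S) → 6
  ρ[h/b](π[b](S)) → 6
  (π[b](γ[z; MIN(e)→b](R)) ⋈[b=h] ρ[h/b](π[b](S))) → 2

|E| = 2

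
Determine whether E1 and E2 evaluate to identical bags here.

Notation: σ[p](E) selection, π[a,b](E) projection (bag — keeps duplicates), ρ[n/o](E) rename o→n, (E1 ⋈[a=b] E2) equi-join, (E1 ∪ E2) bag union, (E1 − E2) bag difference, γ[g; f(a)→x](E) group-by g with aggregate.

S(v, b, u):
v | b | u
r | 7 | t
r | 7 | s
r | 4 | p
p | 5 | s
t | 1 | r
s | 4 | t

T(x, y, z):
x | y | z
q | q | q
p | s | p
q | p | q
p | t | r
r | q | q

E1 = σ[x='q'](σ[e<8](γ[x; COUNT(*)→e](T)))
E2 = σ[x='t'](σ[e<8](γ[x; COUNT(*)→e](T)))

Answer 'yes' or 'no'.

E1 row counts bottom-up:
  T → 5
  γ[x; COUNT(*)→e](T) → 3
  σ[e<8](γ[x; COUNT(*)→e](T)) → 3
  σ[x='q'](σ[e<8](γ[x; COUNT(*)→e](T))) → 1
E2 row counts bottom-up:
  T → 5
  γ[x; COUNT(*)→e](T) → 3
  σ[e<8](γ[x; COUNT(*)→e](T)) → 3
  σ[x='t'](σ[e<8](γ[x; COUNT(*)→e](T))) → 0

E1 result:
x | e
q | 2
E2 result:
x | e
(0 rows)
Witness: ('q', 2) appears 1× in E1 but 0× in E2.

no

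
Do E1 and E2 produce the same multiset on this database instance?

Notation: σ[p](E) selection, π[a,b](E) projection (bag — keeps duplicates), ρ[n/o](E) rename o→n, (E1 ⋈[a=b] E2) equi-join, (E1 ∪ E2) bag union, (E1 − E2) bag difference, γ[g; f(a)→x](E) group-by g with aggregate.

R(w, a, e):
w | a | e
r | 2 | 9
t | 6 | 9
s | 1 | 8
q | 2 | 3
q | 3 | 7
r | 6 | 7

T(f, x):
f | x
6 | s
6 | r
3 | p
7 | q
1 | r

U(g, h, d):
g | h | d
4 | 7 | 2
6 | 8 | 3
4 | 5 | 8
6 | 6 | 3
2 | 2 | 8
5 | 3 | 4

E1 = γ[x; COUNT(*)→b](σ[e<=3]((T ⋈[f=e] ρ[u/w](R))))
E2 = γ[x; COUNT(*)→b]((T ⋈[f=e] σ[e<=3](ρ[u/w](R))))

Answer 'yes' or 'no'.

E1 stepwise |·|:
  T → 5
  R → 6
  ρ[u/w](R) → 6
  (T ⋈[f=e] ρ[u/w](R)) → 3
  σ[e<=3]((T ⋈[f=e] ρ[u/w](R))) → 1
  γ[x; COUNT(*)→b](σ[e<=3]((T ⋈[f=e] ρ[u/w](R)))) → 1
E2 stepwise |·|:
  T → 5
  R → 6
  ρ[u/w](R) → 6
  σ[e<=3](ρ[u/w](R)) → 1
  (T ⋈[f=e] σ[e<=3](ρ[u/w](R))) → 1
  γ[x; COUNT(*)→b]((T ⋈[f=e] σ[e<=3](ρ[u/w](R)))) → 1

E1 and E2 produce the same multiset:
x | b
p | 1

yes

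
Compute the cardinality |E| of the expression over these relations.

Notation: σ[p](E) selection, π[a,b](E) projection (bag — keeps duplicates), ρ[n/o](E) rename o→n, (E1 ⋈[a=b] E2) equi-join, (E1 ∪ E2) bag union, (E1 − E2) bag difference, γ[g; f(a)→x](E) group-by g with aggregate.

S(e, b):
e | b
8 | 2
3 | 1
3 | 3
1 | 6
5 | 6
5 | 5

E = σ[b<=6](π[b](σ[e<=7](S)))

Subexpression sizes:
  S → 6
  σ[e<=7](S) → 5
  π[b](σ[e<=7](S)) → 5
  σ[b<=6](π[b](σ[e<=7](S))) → 5

|E| = 5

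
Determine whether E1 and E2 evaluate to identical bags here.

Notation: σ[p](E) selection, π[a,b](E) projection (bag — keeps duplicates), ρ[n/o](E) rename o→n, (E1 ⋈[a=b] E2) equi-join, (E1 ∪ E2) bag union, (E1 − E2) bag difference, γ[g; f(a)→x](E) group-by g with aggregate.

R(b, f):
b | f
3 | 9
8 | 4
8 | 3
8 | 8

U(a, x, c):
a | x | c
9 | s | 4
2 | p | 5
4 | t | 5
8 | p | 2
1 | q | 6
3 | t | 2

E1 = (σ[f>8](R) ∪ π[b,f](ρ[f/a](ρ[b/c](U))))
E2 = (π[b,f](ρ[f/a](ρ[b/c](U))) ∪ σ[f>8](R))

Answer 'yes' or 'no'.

E1 stepwise |·|:
  R → 4
  σ[f>8](R) → 1
  U → 6
  ρ[b/c](U) → 6
  ρ[f/a](ρ[b/c](U)) → 6
  π[b,f](ρ[f/a](ρ[b/c](U))) → 6
  (σ[f>8](R) ∪ π[b,f](ρ[f/a](ρ[b/c](U)))) → 7
E2 stepwise |·|:
  U → 6
  ρ[b/c](U) → 6
  ρ[f/a](ρ[b/c](U)) → 6
  π[b,f](ρ[f/a](ρ[b/c](U))) → 6
  R → 4
  σ[f>8](R) → 1
  (π[b,f](ρ[f/a](ρ[b/c](U))) ∪ σ[f>8](R)) → 7

E1 and E2 produce the same multiset:
b | f
2 | 3
2 | 8
3 | 9
4 | 9
5 | 2
5 | 4
6 | 1

yes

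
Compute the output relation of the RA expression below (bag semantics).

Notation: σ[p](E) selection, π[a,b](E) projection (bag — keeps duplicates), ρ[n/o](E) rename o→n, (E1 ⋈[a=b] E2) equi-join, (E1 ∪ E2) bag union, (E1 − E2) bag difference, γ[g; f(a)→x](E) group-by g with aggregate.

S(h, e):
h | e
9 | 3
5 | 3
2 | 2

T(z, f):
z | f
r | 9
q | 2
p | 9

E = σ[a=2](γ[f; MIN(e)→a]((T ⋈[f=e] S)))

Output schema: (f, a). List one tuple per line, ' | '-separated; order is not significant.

Subexpression sizes:
  T → 3
  S → 3
  (T ⋈[f=e] S) → 1
  γ[f; MIN(e)→a]((T ⋈[f=e] S)) → 1
  σ[a=2](γ[f; MIN(e)→a]((T ⋈[f=e] S))) → 1

== RESULT ==
f | a
2 | 2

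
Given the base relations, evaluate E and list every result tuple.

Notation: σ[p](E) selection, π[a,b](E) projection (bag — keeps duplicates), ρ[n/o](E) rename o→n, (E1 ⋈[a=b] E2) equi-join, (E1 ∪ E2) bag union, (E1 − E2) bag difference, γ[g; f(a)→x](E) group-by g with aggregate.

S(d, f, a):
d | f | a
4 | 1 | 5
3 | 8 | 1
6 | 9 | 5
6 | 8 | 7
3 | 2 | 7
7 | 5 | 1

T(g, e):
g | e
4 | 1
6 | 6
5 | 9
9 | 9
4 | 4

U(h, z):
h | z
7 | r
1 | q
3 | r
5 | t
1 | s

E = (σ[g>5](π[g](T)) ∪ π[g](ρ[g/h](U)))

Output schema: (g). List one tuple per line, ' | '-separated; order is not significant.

Row counts bottom-up:
  T → 5
  π[g](T) → 5
  σ[g>5](π[g](T)) → 2
  U → 5
  ρ[g/h](U) → 5
  π[g](ρ[g/h](U)) → 5
  (σ[g>5](π[g](T)) ∪ π[g](ρ[g/h](U))) → 7

== RESULT ==
g
1
1
3
5
6
7
9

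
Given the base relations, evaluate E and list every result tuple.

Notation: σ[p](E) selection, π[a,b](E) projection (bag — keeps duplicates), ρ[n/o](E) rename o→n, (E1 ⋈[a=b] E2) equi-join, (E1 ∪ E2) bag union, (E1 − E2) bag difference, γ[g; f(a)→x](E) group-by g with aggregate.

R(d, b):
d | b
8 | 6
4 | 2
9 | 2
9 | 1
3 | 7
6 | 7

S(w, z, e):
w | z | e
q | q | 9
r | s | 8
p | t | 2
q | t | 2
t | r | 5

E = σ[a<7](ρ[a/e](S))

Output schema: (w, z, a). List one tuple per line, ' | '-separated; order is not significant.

Stepwise |·|:
  S → 5
  ρ[a/e](S) → 5
  σ[a<7](ρ[a/e](S)) → 3

== RESULT ==
w | z | a
p | t | 2
q | t | 2
t | r | 5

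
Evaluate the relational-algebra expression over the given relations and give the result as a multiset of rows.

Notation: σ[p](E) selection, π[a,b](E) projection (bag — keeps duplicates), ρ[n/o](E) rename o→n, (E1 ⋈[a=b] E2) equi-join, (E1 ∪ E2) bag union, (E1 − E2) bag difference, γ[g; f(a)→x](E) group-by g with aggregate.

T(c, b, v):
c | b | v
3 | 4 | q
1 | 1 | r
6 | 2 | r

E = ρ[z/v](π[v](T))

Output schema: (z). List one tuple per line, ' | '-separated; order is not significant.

Per-node cardinality:
  T → 3
  π[v](T) → 3
  ρ[z/v](π[v](T)) → 3

== RESULT ==
z
q
r
r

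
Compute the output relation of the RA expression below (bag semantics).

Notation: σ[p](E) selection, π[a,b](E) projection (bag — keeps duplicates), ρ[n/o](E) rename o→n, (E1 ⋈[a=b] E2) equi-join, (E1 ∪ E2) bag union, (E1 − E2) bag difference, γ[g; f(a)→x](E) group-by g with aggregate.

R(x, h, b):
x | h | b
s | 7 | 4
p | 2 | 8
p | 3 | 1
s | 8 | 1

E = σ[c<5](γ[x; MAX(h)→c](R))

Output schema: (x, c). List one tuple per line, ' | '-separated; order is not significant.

Row counts bottom-up:
  R → 4
  γ[x; MAX(h)→c](R) → 2
  σ[c<5](γ[x; MAX(h)→c](R)) → 1

== RESULT ==
x | c
p | 3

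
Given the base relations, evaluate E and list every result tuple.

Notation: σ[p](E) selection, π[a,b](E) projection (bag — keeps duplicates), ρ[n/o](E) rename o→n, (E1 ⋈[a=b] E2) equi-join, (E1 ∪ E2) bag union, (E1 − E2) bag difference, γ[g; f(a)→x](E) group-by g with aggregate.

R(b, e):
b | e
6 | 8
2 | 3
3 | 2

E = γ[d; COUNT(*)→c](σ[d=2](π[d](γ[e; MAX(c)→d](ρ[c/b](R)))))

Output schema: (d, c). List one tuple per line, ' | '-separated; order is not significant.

Subexpression sizes:
  R → 3
  ρ[c/b](R) → 3
  γ[e; MAX(c)→d](ρ[c/b](R)) → 3
  π[d](γ[e; MAX(c)→d](ρ[c/b](R))) → 3
  σ[d=2](π[d](γ[e; MAX(c)→d](ρ[c/b](R)))) → 1
  γ[d; COUNT(*)→c](σ[d=2](π[d](γ[e; MAX(c)→d](ρ[c/b](R))))) → 1

== RESULT ==
d | c
2 | 1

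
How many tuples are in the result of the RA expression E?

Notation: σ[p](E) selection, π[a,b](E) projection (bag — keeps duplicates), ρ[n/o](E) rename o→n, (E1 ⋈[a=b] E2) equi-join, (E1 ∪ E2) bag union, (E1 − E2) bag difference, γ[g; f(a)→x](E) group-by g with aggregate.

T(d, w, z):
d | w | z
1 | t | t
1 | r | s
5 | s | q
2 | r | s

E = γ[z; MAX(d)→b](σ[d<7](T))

Stepwise |·|:
  T → 4
  σ[d<7](T) → 4
  γ[z; MAX(d)→b](σ[d<7](T)) → 3

|E| = 3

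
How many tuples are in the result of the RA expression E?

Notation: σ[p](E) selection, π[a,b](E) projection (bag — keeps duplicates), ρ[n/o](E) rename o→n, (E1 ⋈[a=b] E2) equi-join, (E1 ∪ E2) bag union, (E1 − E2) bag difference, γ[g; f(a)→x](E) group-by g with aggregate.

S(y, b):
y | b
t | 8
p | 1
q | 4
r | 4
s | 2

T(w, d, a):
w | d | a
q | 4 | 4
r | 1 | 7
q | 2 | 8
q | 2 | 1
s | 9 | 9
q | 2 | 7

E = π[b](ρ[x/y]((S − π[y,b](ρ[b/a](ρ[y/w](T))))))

Stepwise |·|:
  S → 5
  T → 6
  ρ[y/w](T) → 6
  ρ[b/a](ρ[y/w](T)) → 6
  π[y,b](ρ[b/a](ρ[y/w](T))) → 6
  (S − π[y,b](ρ[b/a](ρ[y/w](T)))) → 4
  ρ[x/y]((S − π[y,b](ρ[b/a](ρ[y/w](T))))) → 4
  π[b](ρ[x/y]((S − π[y,b](ρ[b/a](ρ[y/w](T)))))) → 4

|E| = 4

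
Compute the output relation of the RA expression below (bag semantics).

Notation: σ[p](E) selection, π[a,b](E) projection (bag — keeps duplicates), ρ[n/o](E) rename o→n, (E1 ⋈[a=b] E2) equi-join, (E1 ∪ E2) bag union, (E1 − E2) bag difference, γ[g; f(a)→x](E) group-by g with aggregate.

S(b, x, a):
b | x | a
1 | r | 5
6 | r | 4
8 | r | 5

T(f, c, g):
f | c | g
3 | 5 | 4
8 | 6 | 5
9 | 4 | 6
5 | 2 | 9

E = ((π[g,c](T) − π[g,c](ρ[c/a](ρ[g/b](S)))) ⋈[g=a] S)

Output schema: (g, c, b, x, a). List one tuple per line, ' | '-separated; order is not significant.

Row counts bottom-up:
  T → 4
  π[g,c](T) → 4
  S → 3
  ρ[g/b](S) → 3
  ρ[c/a](ρ[g/b](S)) → 3
  π[g,c](ρ[c/a](ρ[g/b](S))) → 3
  (π[g,c](T) − π[g,c](ρ[c/a](ρ[g/b](S)))) → 3
  S → 3
  ((π[g,c](T) − π[g,c](ρ[c/a](ρ[g/b](S)))) ⋈[g=a] S) → 3

== RESULT ==
g | c | b | x | a
4 | 5 | 6 | r | 4
5 | 6 | 1 | r | 5
5 | 6 | 8 | r | 5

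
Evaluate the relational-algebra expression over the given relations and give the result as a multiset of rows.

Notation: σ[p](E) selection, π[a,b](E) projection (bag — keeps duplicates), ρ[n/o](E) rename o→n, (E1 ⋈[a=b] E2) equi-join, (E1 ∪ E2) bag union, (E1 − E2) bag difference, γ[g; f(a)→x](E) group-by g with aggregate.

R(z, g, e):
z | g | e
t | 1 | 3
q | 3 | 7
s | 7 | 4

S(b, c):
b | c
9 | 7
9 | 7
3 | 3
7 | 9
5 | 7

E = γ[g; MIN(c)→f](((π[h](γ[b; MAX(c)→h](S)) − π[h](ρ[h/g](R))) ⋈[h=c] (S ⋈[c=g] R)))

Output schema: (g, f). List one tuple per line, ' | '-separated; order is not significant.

Row counts bottom-up:
  S → 5
  γ[b; MAX(c)→h](S) → 4
  π[h](γ[b; MAX(c)→h](S)) → 4
  R → 3
  ρ[h/g](R) → 3
  π[h](ρ[h/g](R)) → 3
  (π[h](γ[b; MAX(c)→h](S)) − π[h](ρ[h/g](R))) → 2
  S → 5
  R → 3
  (S ⋈[c=g] R) → 4
  ((π[h](γ[b; MAX(c)→h](S)) − π[h](ρ[h/g](R))) ⋈[h=c] (S ⋈[c=g] R)) → 3
  γ[g; MIN(c)→f](((π[h](γ[b; MAX(c)→h](S)) − π[h](ρ[h/g](R))) ⋈[h=c] (S ⋈[c=g] R))) → 1

== RESULT ==
g | f
7 | 7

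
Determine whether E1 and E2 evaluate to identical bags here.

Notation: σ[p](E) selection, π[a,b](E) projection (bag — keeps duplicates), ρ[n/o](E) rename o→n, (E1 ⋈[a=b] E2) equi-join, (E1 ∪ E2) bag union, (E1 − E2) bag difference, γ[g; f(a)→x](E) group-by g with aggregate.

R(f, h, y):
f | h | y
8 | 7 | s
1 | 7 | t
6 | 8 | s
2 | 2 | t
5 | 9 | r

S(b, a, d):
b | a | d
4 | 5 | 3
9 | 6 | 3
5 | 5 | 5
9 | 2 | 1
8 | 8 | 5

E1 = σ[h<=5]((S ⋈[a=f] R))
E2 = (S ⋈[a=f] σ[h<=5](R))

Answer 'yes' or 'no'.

E1 stepwise |·|:
  S → 5
  R → 5
  (S ⋈[a=f] R) → 5
  σ[h<=5]((S ⋈[a=f] R)) → 1
E2 stepwise |·|:
  S → 5
  R → 5
  σ[h<=5](R) → 1
  (S ⋈[a=f] σ[h<=5](R)) → 1

E1 and E2 produce the same multiset:
b | a | d | f | h | y
9 | 2 | 1 | 2 | 2 | t

yes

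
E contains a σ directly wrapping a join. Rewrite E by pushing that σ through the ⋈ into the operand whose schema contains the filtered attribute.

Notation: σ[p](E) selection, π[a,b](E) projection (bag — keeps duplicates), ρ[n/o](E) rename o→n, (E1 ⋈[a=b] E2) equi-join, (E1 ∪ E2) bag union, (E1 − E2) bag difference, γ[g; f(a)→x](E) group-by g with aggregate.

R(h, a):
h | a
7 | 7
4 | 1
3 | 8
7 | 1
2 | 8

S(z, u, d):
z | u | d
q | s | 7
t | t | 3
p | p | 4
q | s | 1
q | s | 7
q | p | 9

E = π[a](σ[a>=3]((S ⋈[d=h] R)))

σ filters on a, owned by the right side.
E' = π[a]((S ⋈[d=h] σ[a>=3](R)))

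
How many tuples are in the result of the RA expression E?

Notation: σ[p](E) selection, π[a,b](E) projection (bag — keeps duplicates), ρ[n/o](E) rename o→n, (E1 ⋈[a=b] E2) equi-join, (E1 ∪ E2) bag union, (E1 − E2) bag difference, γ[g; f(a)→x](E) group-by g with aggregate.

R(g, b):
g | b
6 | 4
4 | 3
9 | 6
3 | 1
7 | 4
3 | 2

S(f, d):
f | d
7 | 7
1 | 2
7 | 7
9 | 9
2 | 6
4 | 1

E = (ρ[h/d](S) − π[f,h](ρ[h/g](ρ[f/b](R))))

Per-node cardinality:
  S → 6
  ρ[h/d](S) → 6
  R → 6
  ρ[f/b](R) → 6
  ρ[h/g](ρ[f/b](R)) → 6
  π[f,h](ρ[h/g](ρ[f/b](R))) → 6
  (ρ[h/d](S) − π[f,h](ρ[h/g](ρ[f/b](R)))) → 6

|E| = 6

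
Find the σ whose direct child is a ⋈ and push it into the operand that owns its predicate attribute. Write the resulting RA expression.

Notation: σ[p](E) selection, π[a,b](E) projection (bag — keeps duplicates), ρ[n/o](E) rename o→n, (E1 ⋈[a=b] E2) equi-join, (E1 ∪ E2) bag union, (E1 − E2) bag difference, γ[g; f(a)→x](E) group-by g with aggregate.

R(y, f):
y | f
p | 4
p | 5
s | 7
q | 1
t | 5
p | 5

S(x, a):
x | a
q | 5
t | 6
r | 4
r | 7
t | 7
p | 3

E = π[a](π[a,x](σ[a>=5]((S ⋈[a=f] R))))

σ filters on a, owned by the left side.
E' = π[a](π[a,x]((σ[a>=5](S) ⋈[a=f] R)))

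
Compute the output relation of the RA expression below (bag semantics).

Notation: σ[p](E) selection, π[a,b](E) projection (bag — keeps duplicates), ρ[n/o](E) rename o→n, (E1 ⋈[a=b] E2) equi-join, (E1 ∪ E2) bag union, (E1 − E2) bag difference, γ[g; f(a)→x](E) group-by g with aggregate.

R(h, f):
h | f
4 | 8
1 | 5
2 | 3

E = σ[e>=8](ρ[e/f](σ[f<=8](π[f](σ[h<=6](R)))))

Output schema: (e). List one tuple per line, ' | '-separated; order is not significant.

Per-node cardinality:
  R → 3
  σ[h<=6](R) → 3
  π[f](σ[h<=6](R)) → 3
  σ[f<=8](π[f](σ[h<=6](R))) → 3
  ρ[e/f](σ[f<=8](π[f](σ[h<=6](R)))) → 3
  σ[e>=8](ρ[e/f](σ[f<=8](π[f](σ[h<=6](R))))) → 1

== RESULT ==
e
8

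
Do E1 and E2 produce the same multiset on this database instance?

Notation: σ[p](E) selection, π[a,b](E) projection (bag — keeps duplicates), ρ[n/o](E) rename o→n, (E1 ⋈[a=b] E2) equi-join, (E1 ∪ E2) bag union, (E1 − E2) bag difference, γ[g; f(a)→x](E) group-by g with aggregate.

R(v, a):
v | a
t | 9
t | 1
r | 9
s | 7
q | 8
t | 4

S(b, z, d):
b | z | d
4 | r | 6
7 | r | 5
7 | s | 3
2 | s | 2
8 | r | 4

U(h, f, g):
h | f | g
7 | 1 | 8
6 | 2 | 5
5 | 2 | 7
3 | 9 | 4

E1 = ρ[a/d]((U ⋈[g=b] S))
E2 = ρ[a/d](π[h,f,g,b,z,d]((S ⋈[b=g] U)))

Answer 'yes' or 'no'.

E1 stepwise |·|:
  U → 4
  S → 5
  (U ⋈[g=b] S) → 4
  ρ[a/d]((U ⋈[g=b] S)) → 4
E2 stepwise |·|:
  S → 5
  U → 4
  (S ⋈[b=g] U) → 4
  π[h,f,g,b,z,d]((S ⋈[b=g] U)) → 4
  ρ[a/d](π[h,f,g,b,z,d]((S ⋈[b=g] U))) → 4

E1 and E2 produce the same multiset:
h | f | g | b | z | a
3 | 9 | 4 | 4 | r | 6
5 | 2 | 7 | 7 | r | 5
5 | 2 | 7 | 7 | s | 3
7 | 1 | 8 | 8 | r | 4

yes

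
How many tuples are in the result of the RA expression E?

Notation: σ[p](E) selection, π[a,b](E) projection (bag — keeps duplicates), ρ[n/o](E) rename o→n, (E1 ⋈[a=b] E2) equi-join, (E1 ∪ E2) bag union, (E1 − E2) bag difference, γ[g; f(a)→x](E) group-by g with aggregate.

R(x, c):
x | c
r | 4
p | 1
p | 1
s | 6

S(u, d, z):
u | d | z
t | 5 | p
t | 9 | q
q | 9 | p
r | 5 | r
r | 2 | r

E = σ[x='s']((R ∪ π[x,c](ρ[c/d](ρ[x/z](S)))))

Row counts bottom-up:
  R → 4
  S → 5
  ρ[x/z](S) → 5
  ρ[c/d](ρ[x/z](S)) → 5
  π[x,c](ρ[c/d](ρ[x/z](S))) → 5
  (R ∪ π[x,c](ρ[c/d](ρ[x/z](S)))) → 9
  σ[x='s']((R ∪ π[x,c](ρ[c/d](ρ[x/z](S))))) → 1

|E| = 1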